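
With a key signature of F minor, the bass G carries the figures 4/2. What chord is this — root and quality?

Ab major seventh

The figures 4/2 indicate a seventh chord in third inversion.
In third inversion the root lies a second above the bass: a second above G in F minor is Ab.
The chord tones are G, Ab, C, Eb, giving Ab major seventh.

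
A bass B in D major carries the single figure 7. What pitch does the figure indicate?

A

Counting 6 letter steps above B lands on A; in D major, that letter is A.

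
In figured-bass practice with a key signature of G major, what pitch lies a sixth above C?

Counting 5 letter steps above C lands on A; in G major, that letter is A.

A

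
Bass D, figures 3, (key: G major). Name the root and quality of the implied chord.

The figures 3 indicate a triad in root position.
In root position the bass is the root, so the root is D.
The chord tones are D, F#, A, giving D major.

D major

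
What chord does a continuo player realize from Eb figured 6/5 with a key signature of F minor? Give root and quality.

The figures 6/5 indicate a seventh chord in first inversion.
In first inversion the root lies a sixth above the bass: a sixth above Eb in F minor is C.
The chord tones are Eb, G, Bb, C, giving C minor seventh.

C minor seventh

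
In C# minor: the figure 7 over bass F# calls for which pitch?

Counting 6 letter steps above F# lands on E; in C# minor, that letter is E.

E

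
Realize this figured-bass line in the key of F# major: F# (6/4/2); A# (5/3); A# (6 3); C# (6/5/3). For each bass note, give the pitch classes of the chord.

F# (6/4/2): F#, G#, B, D#.
A# (5/3): A#, C#, E#.
A# (6/3): A#, C#, F#.
C# (6/5/3): C#, E#, G#, A#.

F#, G#, B, D# | A#, C#, E# | A#, C#, F# | C#, E#, G#, A#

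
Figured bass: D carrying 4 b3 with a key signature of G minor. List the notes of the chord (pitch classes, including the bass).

The written figures 4 b3 are shorthand for 6/4/3: the 6 is implied.
A third above D in this key is F, lowered to Fb by the flat.
A fourth above D in this key is G.
A sixth above D in this key is Bb.

D, Fb, G, Bb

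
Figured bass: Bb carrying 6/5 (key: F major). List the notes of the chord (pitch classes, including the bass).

Bb, D, F, G

The written figures 6/5 are shorthand for 6/5/3: the 3 is implied.
A third above Bb in this key is D.
A fifth above Bb in this key is F.
A sixth above Bb in this key is G.
Together with the bass Bb, this spells G minor seventh in first inversion.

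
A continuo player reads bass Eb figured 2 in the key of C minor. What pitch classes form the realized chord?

Eb, F, Ab, C

The written figures 2 are shorthand for 6/4/2: the 6/4 are implied.
A second above Eb in this key is F.
A fourth above Eb in this key is Ab.
A sixth above Eb in this key is C.
Together with the bass Eb, this spells F minor seventh in third inversion.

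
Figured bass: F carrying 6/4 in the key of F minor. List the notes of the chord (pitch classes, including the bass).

F, Bb, Db

A fourth above F in this key is Bb.
A sixth above F in this key is Db.
Together with the bass F, this spells Bb minor in second inversion.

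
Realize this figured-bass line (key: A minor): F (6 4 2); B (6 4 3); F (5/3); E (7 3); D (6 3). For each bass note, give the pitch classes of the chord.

F (6/4/2): F, G, B, D.
B (6/4/3): B, D, E, G.
F (5/3): F, A, C.
E (7/5/3): E, G, B, D.
D (6/3): D, F, B.

F, G, B, D | B, D, E, G | F, A, C | E, G, B, D | D, F, B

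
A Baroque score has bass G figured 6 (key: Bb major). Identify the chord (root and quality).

The figures 6 indicate a triad in first inversion.
In first inversion the root lies a sixth above the bass: a sixth above G in Bb major is Eb.
The chord tones are G, Bb, Eb, giving Eb major.

Eb major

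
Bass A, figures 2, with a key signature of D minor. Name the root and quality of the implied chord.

Bb major seventh

The figures 2 indicate a seventh chord in third inversion.
In third inversion the root lies a second above the bass: a second above A in D minor is Bb.
The chord tones are A, Bb, D, F, giving Bb major seventh.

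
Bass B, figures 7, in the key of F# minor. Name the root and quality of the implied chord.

The figures 7 indicate a seventh chord in root position.
In root position the bass is the root, so the root is B.
The chord tones are B, D, F#, A, giving B minor seventh.

B minor seventh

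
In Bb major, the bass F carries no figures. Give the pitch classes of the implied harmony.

F, A, C

An unfigured bass implies 5/3.
A third above F in this key is A.
A fifth above F in this key is C.
Together with the bass F, this spells F major in root position.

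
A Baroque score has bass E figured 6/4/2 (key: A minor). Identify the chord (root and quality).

F major seventh

The figures 6/4/2 indicate a seventh chord in third inversion.
In third inversion the root lies a second above the bass: a second above E in A minor is F.
The chord tones are E, F, A, C, giving F major seventh.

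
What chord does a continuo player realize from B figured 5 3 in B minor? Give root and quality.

B minor

The figures 5 3 indicate a triad in root position.
In root position the bass is the root, so the root is B.
The chord tones are B, D, F#, giving B minor.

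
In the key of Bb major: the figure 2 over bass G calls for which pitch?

Counting 1 letter step above G lands on A; in Bb major, that letter is A.

A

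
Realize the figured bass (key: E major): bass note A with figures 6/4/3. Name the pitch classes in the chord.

A third above A in this key is C#.
A fourth above A in this key is D#.
A sixth above A in this key is F#.
Together with the bass A, this spells D# half-diminished seventh in second inversion.

A, C#, D#, F#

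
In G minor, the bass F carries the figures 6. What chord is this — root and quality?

D minor

The figures 6 indicate a triad in first inversion.
In first inversion the root lies a sixth above the bass: a sixth above F in G minor is D.
The chord tones are F, A, D, giving D minor.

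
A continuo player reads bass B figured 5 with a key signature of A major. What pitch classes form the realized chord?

B, D, F#

The written figures 5 are shorthand for 5/3: the 3 is implied.
A third above B in this key is D.
A fifth above B in this key is F#.
Together with the bass B, this spells B minor in root position.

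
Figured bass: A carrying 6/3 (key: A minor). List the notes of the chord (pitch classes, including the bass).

A third above A in this key is C.
A sixth above A in this key is F.
Together with the bass A, this spells F major in first inversion.

A, C, F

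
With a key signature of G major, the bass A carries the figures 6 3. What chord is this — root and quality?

The figures 6 3 indicate a triad in first inversion.
In first inversion the root lies a sixth above the bass: a sixth above A in G major is F#.
The chord tones are A, C, F#, giving F# diminished.

F# diminished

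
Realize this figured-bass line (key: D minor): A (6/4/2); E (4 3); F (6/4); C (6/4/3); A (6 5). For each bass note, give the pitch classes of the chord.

A, Bb, D, F | E, G, A, C | F, Bb, D | C, E, F, A | A, C, E, F

A (6/4/2): A, Bb, D, F.
E (6/4/3): E, G, A, C.
F (6/4): F, Bb, D.
C (6/4/3): C, E, F, A.
A (6/5/3): A, C, E, F.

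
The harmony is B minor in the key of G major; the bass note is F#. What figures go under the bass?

F# is the fifth of B minor, so the chord is in second inversion.
A triad in second inversion is figured 6/4, conventionally abbreviated 6/4.

6/4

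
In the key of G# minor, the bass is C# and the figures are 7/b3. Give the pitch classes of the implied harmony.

C#, Eb, G#, B

The written figures 7/b3 are shorthand for 7/5/3: the 5 is implied.
A third above C# in this key is E, lowered to Eb by the flat.
A fifth above C# in this key is G#.
A seventh above C# in this key is B.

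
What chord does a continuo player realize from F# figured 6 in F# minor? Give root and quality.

The figures 6 indicate a triad in first inversion.
In first inversion the root lies a sixth above the bass: a sixth above F# in F# minor is D.
The chord tones are F#, A, D, giving D major.

D major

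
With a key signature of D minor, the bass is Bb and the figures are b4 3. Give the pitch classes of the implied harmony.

Bb, D, Eb, G

The written figures b4 3 are shorthand for 6/4/3: the 6 is implied.
A third above Bb in this key is D.
A fourth above Bb in this key is E, lowered to Eb by the flat.
A sixth above Bb in this key is G.
Together with the bass Bb, this spells Eb major seventh in second inversion.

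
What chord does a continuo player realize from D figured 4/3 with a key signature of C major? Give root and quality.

The figures 4/3 indicate a seventh chord in second inversion.
In second inversion the root lies a fourth above the bass: a fourth above D in C major is G.
The chord tones are D, F, G, B, giving G dominant seventh.

G dominant seventh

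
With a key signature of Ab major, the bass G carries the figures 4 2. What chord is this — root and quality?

Ab major seventh

The figures 4 2 indicate a seventh chord in third inversion.
In third inversion the root lies a second above the bass: a second above G in Ab major is Ab.
The chord tones are G, Ab, C, Eb, giving Ab major seventh.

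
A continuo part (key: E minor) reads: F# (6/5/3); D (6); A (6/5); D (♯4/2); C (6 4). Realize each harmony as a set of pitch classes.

F# (6/5/3): F#, A, C, D.
D (6/3): D, F#, B.
A (6/5/3): A, C, E, F#.
D (6/#4/2): D, E, G#, B.
C (6/4): C, F#, A.

F#, A, C, D | D, F#, B | A, C, E, F# | D, E, G#, B | C, F#, A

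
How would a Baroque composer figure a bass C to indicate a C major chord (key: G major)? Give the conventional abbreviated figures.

no figures

C is the root of C major, so the chord is in root position.
A triad in root position is figured 5/3, conventionally abbreviated (no figures — root-position triad).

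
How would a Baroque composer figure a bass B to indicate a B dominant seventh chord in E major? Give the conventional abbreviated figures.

7

B is the root of B dominant seventh, so the chord is in root position.
A seventh chord in root position is figured 7/5/3, conventionally abbreviated 7.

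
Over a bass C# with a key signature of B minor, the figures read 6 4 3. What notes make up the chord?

C#, E, F#, A

A third above C# in this key is E.
A fourth above C# in this key is F#.
A sixth above C# in this key is A.
Together with the bass C#, this spells F# minor seventh in second inversion.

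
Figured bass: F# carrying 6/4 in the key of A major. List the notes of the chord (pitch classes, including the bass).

F#, B, D

A fourth above F# in this key is B.
A sixth above F# in this key is D.
Together with the bass F#, this spells B minor in second inversion.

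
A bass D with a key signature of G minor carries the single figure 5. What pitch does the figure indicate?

A

Counting 4 letter steps above D lands on A; in G minor, that letter is A.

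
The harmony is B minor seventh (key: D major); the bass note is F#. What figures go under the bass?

4/3

F# is the fifth of B minor seventh, so the chord is in second inversion.
A seventh chord in second inversion is figured 6/4/3, conventionally abbreviated 4/3.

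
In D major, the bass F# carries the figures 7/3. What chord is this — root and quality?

The figures 7/3 indicate a seventh chord in root position.
In root position the bass is the root, so the root is F#.
The chord tones are F#, A, C#, E, giving F# minor seventh.

F# minor seventh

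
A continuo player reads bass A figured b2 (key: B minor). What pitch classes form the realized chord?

A, Bb, D, F#

The written figures b2 are shorthand for 6/4/2: the 6/4 are implied.
A second above A in this key is B, lowered to Bb by the flat.
A fourth above A in this key is D.
A sixth above A in this key is F#.
Together with the bass A, this spells Bb augmented major seventh in third inversion.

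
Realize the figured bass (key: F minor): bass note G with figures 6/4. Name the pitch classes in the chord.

A fourth above G in this key is C.
A sixth above G in this key is Eb.
Together with the bass G, this spells C minor in second inversion.

G, C, Eb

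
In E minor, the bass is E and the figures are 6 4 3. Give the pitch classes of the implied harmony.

A third above E in this key is G.
A fourth above E in this key is A.
A sixth above E in this key is C.
Together with the bass E, this spells A minor seventh in second inversion.

E, G, A, C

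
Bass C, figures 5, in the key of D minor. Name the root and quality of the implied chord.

The figures 5 indicate a triad in root position.
In root position the bass is the root, so the root is C.
The chord tones are C, E, G, giving C major.

C major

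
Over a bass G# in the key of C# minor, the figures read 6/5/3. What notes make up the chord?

A third above G# in this key is B.
A fifth above G# in this key is D#.
A sixth above G# in this key is E.
Together with the bass G#, this spells E major seventh in first inversion.

G#, B, D#, E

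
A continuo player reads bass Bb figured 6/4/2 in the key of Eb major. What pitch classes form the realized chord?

Bb, C, Eb, G

A second above Bb in this key is C.
A fourth above Bb in this key is Eb.
A sixth above Bb in this key is G.
Together with the bass Bb, this spells C minor seventh in third inversion.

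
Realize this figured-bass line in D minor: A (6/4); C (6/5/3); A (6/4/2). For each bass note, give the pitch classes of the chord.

A, D, F | C, E, G, A | A, Bb, D, F

A (6/4): A, D, F.
C (6/5/3): C, E, G, A.
A (6/4/2): A, Bb, D, F.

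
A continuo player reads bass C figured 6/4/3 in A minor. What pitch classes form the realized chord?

C, E, F, A

A third above C in this key is E.
A fourth above C in this key is F.
A sixth above C in this key is A.
Together with the bass C, this spells F major seventh in second inversion.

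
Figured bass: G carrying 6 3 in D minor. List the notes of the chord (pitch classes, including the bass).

A third above G in this key is Bb.
A sixth above G in this key is E.
Together with the bass G, this spells E diminished in first inversion.

G, Bb, E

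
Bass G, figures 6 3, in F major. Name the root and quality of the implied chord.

E diminished

The figures 6 3 indicate a triad in first inversion.
In first inversion the root lies a sixth above the bass: a sixth above G in F major is E.
The chord tones are G, Bb, E, giving E diminished.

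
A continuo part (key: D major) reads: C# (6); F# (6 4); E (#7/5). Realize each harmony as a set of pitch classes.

C#, E, A | F#, B, D | E, G, B, D#

C# (6/3): C#, E, A.
F# (6/4): F#, B, D.
E (#7/5/3): E, G, B, D#.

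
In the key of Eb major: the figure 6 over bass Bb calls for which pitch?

G

Counting 5 letter steps above Bb lands on G; in Eb major, that letter is G.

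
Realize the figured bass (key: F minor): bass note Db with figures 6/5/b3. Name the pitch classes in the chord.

A third above Db in this key is F, lowered to Fb by the flat.
A fifth above Db in this key is Ab.
A sixth above Db in this key is Bb.
Together with the bass Db, this spells Bb half-diminished seventh in first inversion.

Db, Fb, Ab, Bb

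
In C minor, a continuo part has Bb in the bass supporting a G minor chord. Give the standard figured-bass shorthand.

Bb is the third of G minor, so the chord is in first inversion.
A triad in first inversion is figured 6/3, conventionally abbreviated 6.

6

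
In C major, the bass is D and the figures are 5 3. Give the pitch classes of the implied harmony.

D, F, A

A third above D in this key is F.
A fifth above D in this key is A.
Together with the bass D, this spells D minor in root position.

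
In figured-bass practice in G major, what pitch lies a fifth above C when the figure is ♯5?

G#

Counting 4 letter steps above C lands on G; in G major, that letter is G.
The #5 figure raises it a semitone, giving G#.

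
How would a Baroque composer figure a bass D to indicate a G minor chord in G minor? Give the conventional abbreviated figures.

6/4

D is the fifth of G minor, so the chord is in second inversion.
A triad in second inversion is figured 6/4, conventionally abbreviated 6/4.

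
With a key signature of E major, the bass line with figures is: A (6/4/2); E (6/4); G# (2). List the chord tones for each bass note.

A, B, D#, F# | E, A, C# | G#, A, C#, E

A (6/4/2): A, B, D#, F#.
E (6/4): E, A, C#.
G# (6/4/2): G#, A, C#, E.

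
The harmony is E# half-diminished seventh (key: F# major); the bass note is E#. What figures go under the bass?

E# is the root of E# half-diminished seventh, so the chord is in root position.
A seventh chord in root position is figured 7/5/3, conventionally abbreviated 7.

7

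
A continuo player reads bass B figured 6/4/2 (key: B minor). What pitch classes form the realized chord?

B, C#, E, G

A second above B in this key is C#.
A fourth above B in this key is E.
A sixth above B in this key is G.
Together with the bass B, this spells C# half-diminished seventh in third inversion.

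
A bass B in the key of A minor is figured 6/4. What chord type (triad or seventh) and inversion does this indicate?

triad, second inversion

Intervals of 6/4 above the bass form a triad; the bass is the fifth, so this is second inversion.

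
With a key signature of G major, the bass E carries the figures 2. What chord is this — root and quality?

F# half-diminished seventh

The figures 2 indicate a seventh chord in third inversion.
In third inversion the root lies a second above the bass: a second above E in G major is F#.
The chord tones are E, F#, A, C, giving F# half-diminished seventh.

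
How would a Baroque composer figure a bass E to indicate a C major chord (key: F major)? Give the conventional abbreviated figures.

6

E is the third of C major, so the chord is in first inversion.
A triad in first inversion is figured 6/3, conventionally abbreviated 6.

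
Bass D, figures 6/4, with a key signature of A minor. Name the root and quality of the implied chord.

The figures 6/4 indicate a triad in second inversion.
In second inversion the root lies a fourth above the bass: a fourth above D in A minor is G.
The chord tones are D, G, B, giving G major.

G major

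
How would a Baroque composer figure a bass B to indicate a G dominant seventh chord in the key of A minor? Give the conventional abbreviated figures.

B is the third of G dominant seventh, so the chord is in first inversion.
A seventh chord in first inversion is figured 6/5/3, conventionally abbreviated 6/5.

6/5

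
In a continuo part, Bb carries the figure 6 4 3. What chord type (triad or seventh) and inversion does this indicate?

Intervals of 6/4/3 above the bass form a seventh chord; the bass is the fifth, so this is second inversion.

seventh chord, second inversion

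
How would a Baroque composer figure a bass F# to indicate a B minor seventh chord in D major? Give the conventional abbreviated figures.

4/3

F# is the fifth of B minor seventh, so the chord is in second inversion.
A seventh chord in second inversion is figured 6/4/3, conventionally abbreviated 4/3.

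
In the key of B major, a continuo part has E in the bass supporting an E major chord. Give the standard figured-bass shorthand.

E is the root of E major, so the chord is in root position.
A triad in root position is figured 5/3, conventionally abbreviated (no figures — root-position triad).

no figures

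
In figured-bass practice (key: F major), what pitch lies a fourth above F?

Counting 3 letter steps above F lands on B; in F major, that letter is Bb.

Bb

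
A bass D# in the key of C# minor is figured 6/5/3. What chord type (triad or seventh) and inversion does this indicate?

Intervals of 6/5/3 above the bass form a seventh chord; the bass is the third, so this is first inversion.

seventh chord, first inversion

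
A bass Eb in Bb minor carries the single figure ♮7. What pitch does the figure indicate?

Counting 6 letter steps above Eb lands on D; in Bb minor, that letter is Db.
The ♮7 figure makes it natural, giving D.

D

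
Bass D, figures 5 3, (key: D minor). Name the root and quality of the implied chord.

The figures 5 3 indicate a triad in root position.
In root position the bass is the root, so the root is D.
The chord tones are D, F, A, giving D minor.

D minor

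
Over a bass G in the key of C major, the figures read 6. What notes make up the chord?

The written figures 6 are shorthand for 6/3: the 3 is implied.
A third above G in this key is B.
A sixth above G in this key is E.
Together with the bass G, this spells E minor in first inversion.

G, B, E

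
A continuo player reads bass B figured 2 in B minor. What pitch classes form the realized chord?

B, C#, E, G

The written figures 2 are shorthand for 6/4/2: the 6/4 are implied.
A second above B in this key is C#.
A fourth above B in this key is E.
A sixth above B in this key is G.
Together with the bass B, this spells C# half-diminished seventh in third inversion.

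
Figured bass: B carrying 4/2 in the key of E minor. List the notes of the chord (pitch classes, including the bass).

The written figures 4/2 are shorthand for 6/4/2: the 6 is implied.
A second above B in this key is C.
A fourth above B in this key is E.
A sixth above B in this key is G.
Together with the bass B, this spells C major seventh in third inversion.

B, C, E, G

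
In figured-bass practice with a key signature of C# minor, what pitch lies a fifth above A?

Counting 4 letter steps above A lands on E; in C# minor, that letter is E.

E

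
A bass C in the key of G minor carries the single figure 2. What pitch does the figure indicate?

Counting 1 letter step above C lands on D; in G minor, that letter is D.

D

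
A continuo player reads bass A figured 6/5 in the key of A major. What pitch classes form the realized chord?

A, C#, E, F#

The written figures 6/5 are shorthand for 6/5/3: the 3 is implied.
A third above A in this key is C#.
A fifth above A in this key is E.
A sixth above A in this key is F#.
Together with the bass A, this spells F# minor seventh in first inversion.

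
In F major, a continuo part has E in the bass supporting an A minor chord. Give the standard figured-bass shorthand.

E is the fifth of A minor, so the chord is in second inversion.
A triad in second inversion is figured 6/4, conventionally abbreviated 6/4.

6/4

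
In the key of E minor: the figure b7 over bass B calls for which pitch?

Ab

Counting 6 letter steps above B lands on A; in E minor, that letter is A.
The b7 figure lowers it a semitone, giving Ab.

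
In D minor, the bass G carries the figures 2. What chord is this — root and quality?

A minor seventh

The figures 2 indicate a seventh chord in third inversion.
In third inversion the root lies a second above the bass: a second above G in D minor is A.
The chord tones are G, A, C, E, giving A minor seventh.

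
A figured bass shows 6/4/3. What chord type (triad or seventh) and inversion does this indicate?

Intervals of 6/4/3 above the bass form a seventh chord; the bass is the fifth, so this is second inversion.

seventh chord, second inversion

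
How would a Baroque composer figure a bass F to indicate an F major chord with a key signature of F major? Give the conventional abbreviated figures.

F is the root of F major, so the chord is in root position.
A triad in root position is figured 5/3, conventionally abbreviated (no figures — root-position triad).

no figures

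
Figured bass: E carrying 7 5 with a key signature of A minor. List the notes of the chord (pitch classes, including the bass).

E, G, B, D

The written figures 7 5 are shorthand for 7/5/3: the 3 is implied.
A third above E in this key is G.
A fifth above E in this key is B.
A seventh above E in this key is D.
Together with the bass E, this spells E minor seventh in root position.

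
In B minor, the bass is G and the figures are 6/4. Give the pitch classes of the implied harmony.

G, C#, E

A fourth above G in this key is C#.
A sixth above G in this key is E.
Together with the bass G, this spells C# diminished in second inversion.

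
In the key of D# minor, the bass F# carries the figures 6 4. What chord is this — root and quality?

The figures 6 4 indicate a triad in second inversion.
In second inversion the root lies a fourth above the bass: a fourth above F# in D# minor is B.
The chord tones are F#, B, D#, giving B major.

B major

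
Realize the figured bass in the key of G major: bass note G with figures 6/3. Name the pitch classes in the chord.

G, B, E

A third above G in this key is B.
A sixth above G in this key is E.
Together with the bass G, this spells E minor in first inversion.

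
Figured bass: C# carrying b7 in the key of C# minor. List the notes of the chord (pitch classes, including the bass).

The written figures b7 are shorthand for 7/5/3: the 5/3 are implied.
A third above C# in this key is E.
A fifth above C# in this key is G#.
A seventh above C# in this key is B, lowered to Bb by the flat.

C#, E, G#, Bb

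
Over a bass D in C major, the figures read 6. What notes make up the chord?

D, F, B

The written figures 6 are shorthand for 6/3: the 3 is implied.
A third above D in this key is F.
A sixth above D in this key is B.
Together with the bass D, this spells B diminished in first inversion.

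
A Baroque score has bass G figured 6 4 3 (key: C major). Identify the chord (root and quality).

The figures 6 4 3 indicate a seventh chord in second inversion.
In second inversion the root lies a fourth above the bass: a fourth above G in C major is C.
The chord tones are G, B, C, E, giving C major seventh.

C major seventh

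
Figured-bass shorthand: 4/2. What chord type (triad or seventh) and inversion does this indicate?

seventh chord, third inversion

4/2 is shorthand for 6/4/2.
Intervals of 6/4/2 above the bass form a seventh chord; the bass is the seventh, so this is third inversion.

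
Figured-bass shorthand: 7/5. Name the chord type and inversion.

7/5 is shorthand for 7/5/3.
Intervals of 7/5/3 above the bass form a seventh chord; the bass is the root, so this is root position.

seventh chord, root position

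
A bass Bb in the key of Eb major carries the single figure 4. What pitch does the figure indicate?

Counting 3 letter steps above Bb lands on E; in Eb major, that letter is Eb.

Eb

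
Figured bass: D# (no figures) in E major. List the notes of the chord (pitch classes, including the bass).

An unfigured bass implies 5/3.
A third above D# in this key is F#.
A fifth above D# in this key is A.
Together with the bass D#, this spells D# diminished in root position.

D#, F#, A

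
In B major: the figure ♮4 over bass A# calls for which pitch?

Counting 3 letter steps above A# lands on D; in B major, that letter is D#.
The ♮4 figure makes it natural, giving D.

D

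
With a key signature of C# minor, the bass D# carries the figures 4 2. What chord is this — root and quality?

E major seventh

The figures 4 2 indicate a seventh chord in third inversion.
In third inversion the root lies a second above the bass: a second above D# in C# minor is E.
The chord tones are D#, E, G#, B, giving E major seventh.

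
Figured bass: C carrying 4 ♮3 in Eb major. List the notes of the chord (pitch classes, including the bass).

The written figures 4 ♮3 are shorthand for 6/4/3: the 6 is implied.
A third above C in this key is Eb, made natural (E) by the ♮ figure.
A fourth above C in this key is F.
A sixth above C in this key is Ab.
Together with the bass C, this spells F minor-major seventh in second inversion.

C, E, F, Ab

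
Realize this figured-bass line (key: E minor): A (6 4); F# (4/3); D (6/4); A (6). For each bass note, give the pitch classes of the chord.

A, D, F# | F#, A, B, D | D, G, B | A, C, F#

A (6/4): A, D, F#.
F# (6/4/3): F#, A, B, D.
D (6/4): D, G, B.
A (6/3): A, C, F#.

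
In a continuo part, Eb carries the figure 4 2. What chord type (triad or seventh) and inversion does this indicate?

seventh chord, third inversion

4 2 is shorthand for 6/4/2.
Intervals of 6/4/2 above the bass form a seventh chord; the bass is the seventh, so this is third inversion.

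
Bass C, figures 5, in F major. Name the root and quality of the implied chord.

The figures 5 indicate a triad in root position.
In root position the bass is the root, so the root is C.
The chord tones are C, E, G, giving C major.

C major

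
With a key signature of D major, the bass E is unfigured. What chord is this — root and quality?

An unfigured bass indicates a triad in root position.
In root position the bass is the root, so the root is E.
The chord tones are E, G, B, giving E minor.

E minor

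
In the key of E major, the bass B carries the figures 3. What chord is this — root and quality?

The figures 3 indicate a triad in root position.
In root position the bass is the root, so the root is B.
The chord tones are B, D#, F#, giving B major.

B major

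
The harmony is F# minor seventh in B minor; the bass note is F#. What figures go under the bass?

7

F# is the root of F# minor seventh, so the chord is in root position.
A seventh chord in root position is figured 7/5/3, conventionally abbreviated 7.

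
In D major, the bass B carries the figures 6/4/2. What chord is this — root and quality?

The figures 6/4/2 indicate a seventh chord in third inversion.
In third inversion the root lies a second above the bass: a second above B in D major is C#.
The chord tones are B, C#, E, G, giving C# half-diminished seventh.

C# half-diminished seventh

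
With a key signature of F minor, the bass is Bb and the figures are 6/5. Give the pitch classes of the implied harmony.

The written figures 6/5 are shorthand for 6/5/3: the 3 is implied.
A third above Bb in this key is Db.
A fifth above Bb in this key is F.
A sixth above Bb in this key is G.
Together with the bass Bb, this spells G half-diminished seventh in first inversion.

Bb, Db, F, G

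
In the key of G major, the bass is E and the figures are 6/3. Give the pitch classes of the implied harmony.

E, G, C

A third above E in this key is G.
A sixth above E in this key is C.
Together with the bass E, this spells C major in first inversion.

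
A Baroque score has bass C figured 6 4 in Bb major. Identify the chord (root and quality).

F major

The figures 6 4 indicate a triad in second inversion.
In second inversion the root lies a fourth above the bass: a fourth above C in Bb major is F.
The chord tones are C, F, A, giving F major.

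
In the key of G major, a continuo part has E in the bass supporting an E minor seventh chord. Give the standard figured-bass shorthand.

7

E is the root of E minor seventh, so the chord is in root position.
A seventh chord in root position is figured 7/5/3, conventionally abbreviated 7.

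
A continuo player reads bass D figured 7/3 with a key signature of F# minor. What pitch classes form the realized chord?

The written figures 7/3 are shorthand for 7/5/3: the 5 is implied.
A third above D in this key is F#.
A fifth above D in this key is A.
A seventh above D in this key is C#.
Together with the bass D, this spells D major seventh in root position.

D, F#, A, C#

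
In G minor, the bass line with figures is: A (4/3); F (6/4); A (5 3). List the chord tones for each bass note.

A, C, D, F | F, Bb, D | A, C, Eb

A (6/4/3): A, C, D, F.
F (6/4): F, Bb, D.
A (5/3): A, C, Eb.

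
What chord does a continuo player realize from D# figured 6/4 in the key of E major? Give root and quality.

The figures 6/4 indicate a triad in second inversion.
In second inversion the root lies a fourth above the bass: a fourth above D# in E major is G#.
The chord tones are D#, G#, B, giving G# minor.

G# minor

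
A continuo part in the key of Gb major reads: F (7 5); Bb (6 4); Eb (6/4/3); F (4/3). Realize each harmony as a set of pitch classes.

F, Ab, Cb, Eb | Bb, Eb, Gb | Eb, Gb, Ab, Cb | F, Ab, Bb, Db

F (7/5/3): F, Ab, Cb, Eb.
Bb (6/4): Bb, Eb, Gb.
Eb (6/4/3): Eb, Gb, Ab, Cb.
F (6/4/3): F, Ab, Bb, Db.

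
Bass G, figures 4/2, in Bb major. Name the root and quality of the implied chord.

The figures 4/2 indicate a seventh chord in third inversion.
In third inversion the root lies a second above the bass: a second above G in Bb major is A.
The chord tones are G, A, C, Eb, giving A half-diminished seventh.

A half-diminished seventh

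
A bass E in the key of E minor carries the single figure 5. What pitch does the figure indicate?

B

Counting 4 letter steps above E lands on B; in E minor, that letter is B.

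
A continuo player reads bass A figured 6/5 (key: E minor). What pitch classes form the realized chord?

A, C, E, F#

The written figures 6/5 are shorthand for 6/5/3: the 3 is implied.
A third above A in this key is C.
A fifth above A in this key is E.
A sixth above A in this key is F#.
Together with the bass A, this spells F# half-diminished seventh in first inversion.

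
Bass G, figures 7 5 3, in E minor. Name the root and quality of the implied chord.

G major seventh

The figures 7 5 3 indicate a seventh chord in root position.
In root position the bass is the root, so the root is G.
The chord tones are G, B, D, F#, giving G major seventh.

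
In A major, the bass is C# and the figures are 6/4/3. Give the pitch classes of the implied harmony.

C#, E, F#, A

A third above C# in this key is E.
A fourth above C# in this key is F#.
A sixth above C# in this key is A.
Together with the bass C#, this spells F# minor seventh in second inversion.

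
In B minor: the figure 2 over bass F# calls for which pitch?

Counting 1 letter step above F# lands on G; in B minor, that letter is G.

G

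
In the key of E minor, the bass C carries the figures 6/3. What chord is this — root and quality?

A minor

The figures 6/3 indicate a triad in first inversion.
In first inversion the root lies a sixth above the bass: a sixth above C in E minor is A.
The chord tones are C, E, A, giving A minor.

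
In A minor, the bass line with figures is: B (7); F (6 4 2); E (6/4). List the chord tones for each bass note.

B, D, F, A | F, G, B, D | E, A, C

B (7/5/3): B, D, F, A.
F (6/4/2): F, G, B, D.
E (6/4): E, A, C.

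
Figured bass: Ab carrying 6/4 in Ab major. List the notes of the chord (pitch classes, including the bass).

Ab, Db, F

A fourth above Ab in this key is Db.
A sixth above Ab in this key is F.
Together with the bass Ab, this spells Db major in second inversion.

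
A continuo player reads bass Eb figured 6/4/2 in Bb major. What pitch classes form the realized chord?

Eb, F, A, C

A second above Eb in this key is F.
A fourth above Eb in this key is A.
A sixth above Eb in this key is C.
Together with the bass Eb, this spells F dominant seventh in third inversion.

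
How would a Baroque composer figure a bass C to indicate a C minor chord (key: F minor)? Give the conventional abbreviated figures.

C is the root of C minor, so the chord is in root position.
A triad in root position is figured 5/3, conventionally abbreviated (no figures — root-position triad).

no figures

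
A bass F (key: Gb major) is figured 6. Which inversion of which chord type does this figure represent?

triad, first inversion

6 is shorthand for 6/3.
Intervals of 6/3 above the bass form a triad; the bass is the third, so this is first inversion.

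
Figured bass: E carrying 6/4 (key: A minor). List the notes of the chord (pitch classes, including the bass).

A fourth above E in this key is A.
A sixth above E in this key is C.
Together with the bass E, this spells A minor in second inversion.

E, A, C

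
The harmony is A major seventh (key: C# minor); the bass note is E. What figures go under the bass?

4/3

E is the fifth of A major seventh, so the chord is in second inversion.
A seventh chord in second inversion is figured 6/4/3, conventionally abbreviated 4/3.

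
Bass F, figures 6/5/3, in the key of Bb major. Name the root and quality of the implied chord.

The figures 6/5/3 indicate a seventh chord in first inversion.
In first inversion the root lies a sixth above the bass: a sixth above F in Bb major is D.
The chord tones are F, A, C, D, giving D minor seventh.

D minor seventh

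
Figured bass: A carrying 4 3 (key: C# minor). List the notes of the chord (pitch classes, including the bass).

A, C#, D#, F#

The written figures 4 3 are shorthand for 6/4/3: the 6 is implied.
A third above A in this key is C#.
A fourth above A in this key is D#.
A sixth above A in this key is F#.
Together with the bass A, this spells D# half-diminished seventh in second inversion.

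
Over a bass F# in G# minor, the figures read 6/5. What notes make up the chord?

The written figures 6/5 are shorthand for 6/5/3: the 3 is implied.
A third above F# in this key is A#.
A fifth above F# in this key is C#.
A sixth above F# in this key is D#.
Together with the bass F#, this spells D# minor seventh in first inversion.

F#, A#, C#, D#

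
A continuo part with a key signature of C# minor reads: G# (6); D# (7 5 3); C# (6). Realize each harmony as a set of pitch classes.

G# (6/3): G#, B, E.
D# (7/5/3): D#, F#, A, C#.
C# (6/3): C#, E, A.

G#, B, E | D#, F#, A, C# | C#, E, A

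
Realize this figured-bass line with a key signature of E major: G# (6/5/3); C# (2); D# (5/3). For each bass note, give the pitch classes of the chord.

G#, B, D#, E | C#, D#, F#, A | D#, F#, A

G# (6/5/3): G#, B, D#, E.
C# (6/4/2): C#, D#, F#, A.
D# (5/3): D#, F#, A.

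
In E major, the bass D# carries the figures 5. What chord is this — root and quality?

The figures 5 indicate a triad in root position.
In root position the bass is the root, so the root is D#.
The chord tones are D#, F#, A, giving D# diminished.

D# diminished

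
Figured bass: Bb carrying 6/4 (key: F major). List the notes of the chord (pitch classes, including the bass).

A fourth above Bb in this key is E.
A sixth above Bb in this key is G.
Together with the bass Bb, this spells E diminished in second inversion.

Bb, E, G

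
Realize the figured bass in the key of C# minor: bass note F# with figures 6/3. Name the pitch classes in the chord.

A third above F# in this key is A.
A sixth above F# in this key is D#.
Together with the bass F#, this spells D# diminished in first inversion.

F#, A, D#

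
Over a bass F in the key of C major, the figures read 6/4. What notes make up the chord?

F, B, D

A fourth above F in this key is B.
A sixth above F in this key is D.
Together with the bass F, this spells B diminished in second inversion.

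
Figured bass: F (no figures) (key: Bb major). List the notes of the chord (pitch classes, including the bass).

An unfigured bass implies 5/3.
A third above F in this key is A.
A fifth above F in this key is C.
Together with the bass F, this spells F major in root position.

F, A, C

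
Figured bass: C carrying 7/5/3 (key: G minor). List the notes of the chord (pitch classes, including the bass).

A third above C in this key is Eb.
A fifth above C in this key is G.
A seventh above C in this key is Bb.
Together with the bass C, this spells C minor seventh in root position.

C, Eb, G, Bb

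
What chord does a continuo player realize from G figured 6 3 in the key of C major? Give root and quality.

E minor

The figures 6 3 indicate a triad in first inversion.
In first inversion the root lies a sixth above the bass: a sixth above G in C major is E.
The chord tones are G, B, E, giving E minor.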